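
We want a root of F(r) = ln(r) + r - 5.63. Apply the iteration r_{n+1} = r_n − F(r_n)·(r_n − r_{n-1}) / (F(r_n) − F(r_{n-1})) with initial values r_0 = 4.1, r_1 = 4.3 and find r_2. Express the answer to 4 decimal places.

F(4.1) = -0.119013, F(4.3) = 0.128615
r_2 = 4.300000 − 0.128615·(4.300000 − 4.100000) / (0.128615 − (-0.119013)) = 4.300000 − (0.025723)/(0.247628) = 4.196122

4.1961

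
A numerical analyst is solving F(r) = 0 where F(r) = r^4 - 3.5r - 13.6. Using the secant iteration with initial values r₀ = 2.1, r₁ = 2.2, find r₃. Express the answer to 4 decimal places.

2.1432

F(2.1) = -1.501900, F(2.2) = 2.125600
r₂ = 2.200000 − 2.125600·(2.200000 − 2.100000) / (2.125600 − (-1.501900)) = 2.200000 − (0.212560)/(3.627500) = 2.141403
F(2.141403) = -0.067115
r₃ = 2.141403 − (-0.067115)·(2.141403 − 2.200000) / (-0.067115 − 2.125600) = 2.141403 − (0.003933)/(-2.192715) = 2.143197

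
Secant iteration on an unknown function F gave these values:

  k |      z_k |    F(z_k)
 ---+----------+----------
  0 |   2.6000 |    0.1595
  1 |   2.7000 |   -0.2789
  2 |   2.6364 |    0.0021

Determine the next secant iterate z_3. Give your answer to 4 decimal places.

2.6369

z_3 = 2.6364 − 0.0021·(2.6364 − 2.7000) / (0.0021 − (-0.2789))
   = 2.6364 − (-0.000134)/(0.281000) = 2.636875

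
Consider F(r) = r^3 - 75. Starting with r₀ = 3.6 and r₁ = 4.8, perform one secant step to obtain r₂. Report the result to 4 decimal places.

4.1320

F(3.6) = -28.344000, F(4.8) = 35.592000
r₂ = 4.800000 − 35.592000·(4.800000 − 3.600000) / (35.592000 − (-28.344000)) = 4.800000 − (42.710400)/(63.936000) = 4.131982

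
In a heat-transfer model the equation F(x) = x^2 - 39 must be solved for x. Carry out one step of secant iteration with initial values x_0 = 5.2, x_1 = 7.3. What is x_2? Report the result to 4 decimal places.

6.1568

F(5.2) = -11.960000, F(7.3) = 14.290000
x_2 = 7.300000 − 14.290000·(7.300000 − 5.200000) / (14.290000 − (-11.960000)) = 7.300000 − (30.009000)/(26.250000) = 6.156800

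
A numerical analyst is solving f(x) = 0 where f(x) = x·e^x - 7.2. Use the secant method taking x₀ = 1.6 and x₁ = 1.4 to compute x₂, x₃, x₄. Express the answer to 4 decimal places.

1.5355, 1.5420, 1.5414

f(1.6) = 0.724852, f(1.4) = -1.522720
x₂ = 1.400000 − (-1.522720)·(1.400000 − 1.600000) / (-1.522720 − 0.724852) = 1.400000 − (0.304544)/(-2.247572) = 1.535499
f(1.535499) = -0.069691
x₃ = 1.535499 − (-0.069691)·(1.535499 − 1.400000) / (-0.069691 − (-1.522720)) = 1.535499 − (-0.009443)/(1.453029) = 1.541998
f(1.541998) = 0.007174
x₄ = 1.541998 − 0.007174·(1.541998 − 1.535499) / (0.007174 − (-0.069691)) = 1.541998 − (0.000047)/(0.076865) = 1.541391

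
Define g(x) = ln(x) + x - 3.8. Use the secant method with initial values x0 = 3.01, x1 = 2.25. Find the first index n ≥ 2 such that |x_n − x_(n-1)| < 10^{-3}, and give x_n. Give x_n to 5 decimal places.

g(3.01) = 0.3119401, g(2.25) = -0.7390698
x2 = 2.2500000 − (-0.7390698)·(-0.7600000)/(-1.0510099) = 2.7844317;  |Δ| = 0.5344317
g(2.7844317) = 0.0084756
x3 = 2.7844317 − 0.0084756·(0.5344317)/(0.7475453) = 2.7783724;  |Δ| = 0.0060593
g(2.7783724) = 0.0002377
x4 = 2.7783724 − 0.0002377·(-0.0060593)/(-0.0082378) = 2.7781976;  |Δ| = 0.0001749
|x4 − x3| = 0.0001749 < 10^{-3}

n = 4, x_n = 2.77820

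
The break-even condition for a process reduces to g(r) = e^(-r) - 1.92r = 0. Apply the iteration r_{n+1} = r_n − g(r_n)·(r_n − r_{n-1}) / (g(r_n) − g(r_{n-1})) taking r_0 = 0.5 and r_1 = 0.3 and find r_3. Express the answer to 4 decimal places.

0.3625

g(0.5) = -0.353469, g(0.3) = 0.164818
r_2 = 0.300000 − 0.164818·(0.300000 − 0.500000) / (0.164818 − (-0.353469)) = 0.300000 − (-0.032964)/(0.518288) = 0.363601
g(0.363601) = -0.002946
r_3 = 0.363601 − (-0.002946)·(0.363601 − 0.300000) / (-0.002946 − 0.164818) = 0.363601 − (-0.000187)/(-0.167764) = 0.362484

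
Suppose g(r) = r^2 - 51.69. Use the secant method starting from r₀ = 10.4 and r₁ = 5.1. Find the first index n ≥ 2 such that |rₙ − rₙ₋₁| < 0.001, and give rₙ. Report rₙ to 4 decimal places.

g(10.4) = 56.470000, g(5.1) = -25.680000
r₂ = 5.100000 − (-25.680000)·(-5.300000)/(-82.150000) = 6.756774;  |Δ| = 1.656774
g(6.756774) = -6.036002
r₃ = 6.756774 − (-6.036002)·(1.656774)/(19.643998) = 7.265850;  |Δ| = 0.509076
g(7.265850) = 1.102583
r₄ = 7.265850 − 1.102583·(0.509076)/(7.138586) = 7.187222;  |Δ| = 0.078629
g(7.187222) = -0.033846
r₅ = 7.187222 − (-0.033846)·(-0.078629)/(-1.136429) = 7.189563;  |Δ| = 0.002342
g(7.189563) = -0.000179
r₆ = 7.189563 − (-0.000179)·(0.002342)/(0.033667) = 7.189576;  |Δ| = 0.000012
|r₆ − r₅| = 0.000012 < 0.001

n = 6, rₙ = 7.1896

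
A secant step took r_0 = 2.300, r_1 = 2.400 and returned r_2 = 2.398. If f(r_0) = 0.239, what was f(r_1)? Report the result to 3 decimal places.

-0.005

The secant line through (2.300, 0.239) and (2.400, f(r_1)) crosses zero at r_2 = 2.398.
So (2.300, 0.239), (2.400, f(r_1)), (2.398, 0) are collinear:
f(r_1) = 0.239 · (2.400 − 2.398) / (2.300 − 2.398) = 0.239 · (0.00200)/(-0.09800) = -0.00488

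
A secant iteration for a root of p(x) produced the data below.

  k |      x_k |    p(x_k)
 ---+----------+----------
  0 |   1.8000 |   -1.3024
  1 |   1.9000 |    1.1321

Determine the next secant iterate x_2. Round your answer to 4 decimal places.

1.8535

x_2 = 1.9000 − 1.1321·(1.9000 − 1.8000) / (1.1321 − (-1.3024))
   = 1.9000 − (0.113210)/(2.434500) = 1.853498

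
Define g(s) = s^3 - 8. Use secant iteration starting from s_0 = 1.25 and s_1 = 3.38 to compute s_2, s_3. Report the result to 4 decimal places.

g(1.25) = -6.046875, g(3.38) = 30.614472
s_2 = 3.380000 − 30.614472·(3.380000 − 1.250000) / (30.614472 − (-6.046875)) = 3.380000 − (65.208825)/(36.661347) = 1.601319
g(1.601319) = -3.893858
s_3 = 1.601319 − (-3.893858)·(1.601319 − 3.380000) / (-3.893858 − 30.614472) = 1.601319 − (6.925930)/(-34.508330) = 1.802023

1.6013, 1.8020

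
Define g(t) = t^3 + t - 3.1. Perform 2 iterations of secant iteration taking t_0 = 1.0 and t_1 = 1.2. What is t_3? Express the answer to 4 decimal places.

1.2315

g(1.0) = -1.100000, g(1.2) = -0.172000
t_2 = 1.200000 − (-0.172000)·(1.200000 − 1.000000) / (-0.172000 − (-1.100000)) = 1.200000 − (-0.034400)/(0.928000) = 1.237069
g(1.237069) = 0.030205
t_3 = 1.237069 − 0.030205·(1.237069 − 1.200000) / (0.030205 − (-0.172000)) = 1.237069 − (0.001120)/(0.202205) = 1.231532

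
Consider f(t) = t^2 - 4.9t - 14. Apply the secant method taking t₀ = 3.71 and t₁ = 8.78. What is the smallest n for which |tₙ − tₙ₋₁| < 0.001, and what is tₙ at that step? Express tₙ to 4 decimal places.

n = 6, tₙ = 6.9224

f(3.71) = -18.414900, f(8.78) = 20.066400
t₂ = 8.780000 − 20.066400·(5.070000)/(38.481300) = 6.136206;  |Δ| = 2.643794
f(6.136206) = -6.414389
t₃ = 6.136206 − (-6.414389)·(-2.643794)/(-26.480789) = 6.776607;  |Δ| = 0.640401
f(6.776607) = -1.282975
t₄ = 6.776607 − (-1.282975)·(0.640401)/(5.131413) = 6.936722;  |Δ| = 0.160115
f(6.936722) = 0.128175
t₅ = 6.936722 − 0.128175·(0.160115)/(1.411150) = 6.922179;  |Δ| = 0.014543
f(6.922179) = -0.002117
t₆ = 6.922179 − (-0.002117)·(-0.014543)/(-0.130292) = 6.922415;  |Δ| = 0.000236
|t₆ − t₅| = 0.000236 < 0.001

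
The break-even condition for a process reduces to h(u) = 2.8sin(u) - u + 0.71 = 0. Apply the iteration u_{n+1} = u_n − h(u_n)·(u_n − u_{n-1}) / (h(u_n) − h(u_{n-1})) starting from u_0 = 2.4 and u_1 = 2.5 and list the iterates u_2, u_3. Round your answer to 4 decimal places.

2.4638, 2.4644

h(2.4) = 0.201297, h(2.5) = -0.114278
u_2 = 2.500000 − (-0.114278)·(2.500000 − 2.400000) / (-0.114278 − 0.201297) = 2.500000 − (-0.011428)/(-0.315575) = 2.463787
h(2.463787) = 0.002051
u_3 = 2.463787 − 0.002051·(2.463787 − 2.500000) / (0.002051 − (-0.114278)) = 2.463787 − (-0.000074)/(0.116329) = 2.464426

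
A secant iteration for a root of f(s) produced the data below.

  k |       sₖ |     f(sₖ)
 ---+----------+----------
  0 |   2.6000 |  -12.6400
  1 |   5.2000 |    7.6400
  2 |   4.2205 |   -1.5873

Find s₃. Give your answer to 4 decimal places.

s₃ = 4.2205 − (-1.5873)·(4.2205 − 5.2000) / (-1.5873 − 7.6400)
   = 4.2205 − (1.554760)/(-9.227300) = 4.388996

4.3890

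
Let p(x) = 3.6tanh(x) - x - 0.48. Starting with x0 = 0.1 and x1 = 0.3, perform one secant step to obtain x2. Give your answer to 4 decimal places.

0.1903

p(0.1) = -0.221195, p(0.3) = 0.268725
x2 = 0.300000 − 0.268725·(0.300000 − 0.100000) / (0.268725 − (-0.221195)) = 0.300000 − (0.053745)/(0.489921) = 0.190298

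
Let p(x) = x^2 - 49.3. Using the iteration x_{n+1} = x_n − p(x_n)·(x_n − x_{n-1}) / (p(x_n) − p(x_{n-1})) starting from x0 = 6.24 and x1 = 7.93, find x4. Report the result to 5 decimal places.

7.02141

p(6.24) = -10.3624000, p(7.93) = 13.5849000
x2 = 7.9300000 − 13.5849000·(7.9300000 − 6.2400000) / (13.5849000 − (-10.3624000)) = 7.9300000 − (22.9584810)/(23.9473000) = 6.9712915
p(6.9712915) = -0.7010954
x3 = 6.9712915 − (-0.7010954)·(6.9712915 − 7.9300000) / (-0.7010954 − 13.5849000) = 6.9712915 − (0.6721461)/(-14.2859954) = 7.0183408
p(7.0183408) = -0.0428929
x4 = 7.0183408 − (-0.0428929)·(7.0183408 − 6.9712915) / (-0.0428929 − (-0.7010954)) = 7.0183408 − (-0.0020181)/(0.6582024) = 7.0214068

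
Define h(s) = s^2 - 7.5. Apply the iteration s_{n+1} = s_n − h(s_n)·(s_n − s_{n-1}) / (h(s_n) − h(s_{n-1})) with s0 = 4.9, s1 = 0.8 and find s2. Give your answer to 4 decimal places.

2.0035

h(4.9) = 16.510000, h(0.8) = -6.860000
s2 = 0.800000 − (-6.860000)·(0.800000 − 4.900000) / (-6.860000 − 16.510000) = 0.800000 − (28.126000)/(-23.370000) = 2.003509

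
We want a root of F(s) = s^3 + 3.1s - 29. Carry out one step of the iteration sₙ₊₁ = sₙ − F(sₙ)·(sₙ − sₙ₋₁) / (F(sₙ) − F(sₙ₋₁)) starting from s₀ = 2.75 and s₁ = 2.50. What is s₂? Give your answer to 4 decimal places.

2.7365

F(2.75) = 0.321875, F(2.50) = -5.625000
s₂ = 2.500000 − (-5.625000)·(2.500000 − 2.750000) / (-5.625000 − 0.321875) = 2.500000 − (1.406250)/(-5.946875) = 2.736469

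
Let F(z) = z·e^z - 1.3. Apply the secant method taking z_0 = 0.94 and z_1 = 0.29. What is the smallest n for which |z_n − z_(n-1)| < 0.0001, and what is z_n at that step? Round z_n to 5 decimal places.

F(0.94) = 1.1063825, F(0.29) = -0.9124360
z_2 = 0.2900000 − (-0.9124360)·(-0.6500000)/(-2.0188186) = 0.5837775;  |Δ| = 0.2937775
F(0.5837775) = -0.2534050
z_3 = 0.5837775 − (-0.2534050)·(0.2937775)/(0.6590311) = 0.6967383;  |Δ| = 0.1129608
F(0.6967383) = 0.0984896
z_4 = 0.6967383 − 0.0984896·(0.1129608)/(0.3518946) = 0.6651224;  |Δ| = 0.0316159
F(0.6651224) = -0.0065176
z_5 = 0.6651224 − (-0.0065176)·(-0.0316159)/(-0.1050072) = 0.6670847;  |Δ| = 0.0019623
F(0.6670847) = -0.0001531
z_6 = 0.6670847 − (-0.0001531)·(0.0019623)/(0.0063645) = 0.6671319;  |Δ| = 0.0000472
|z_6 − z_5| = 0.0000472 < 0.0001

n = 6, z_n = 0.66713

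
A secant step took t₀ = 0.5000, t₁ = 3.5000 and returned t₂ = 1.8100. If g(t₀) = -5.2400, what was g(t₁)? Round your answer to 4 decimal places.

6.7600

The secant line through (0.5000, -5.2400) and (3.5000, g(t₁)) crosses zero at t₂ = 1.8100.
So (0.5000, -5.2400), (3.5000, g(t₁)), (1.8100, 0) are collinear:
g(t₁) = -5.2400 · (3.5000 − 1.8100) / (0.5000 − 1.8100) = -5.2400 · (1.690000)/(-1.310000) = 6.760000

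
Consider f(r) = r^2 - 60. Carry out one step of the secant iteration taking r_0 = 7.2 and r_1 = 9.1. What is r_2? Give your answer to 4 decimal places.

f(7.2) = -8.160000, f(9.1) = 22.810000
r_2 = 9.100000 − 22.810000·(9.100000 − 7.200000) / (22.810000 − (-8.160000)) = 9.100000 − (43.339000)/(30.970000) = 7.700613

7.7006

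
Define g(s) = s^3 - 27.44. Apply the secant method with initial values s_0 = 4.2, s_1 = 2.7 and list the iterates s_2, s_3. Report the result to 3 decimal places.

g(4.2) = 46.64800, g(2.7) = -7.75700
s_2 = 2.70000 − (-7.75700)·(2.70000 − 4.20000) / (-7.75700 − 46.64800) = 2.70000 − (11.63550)/(-54.40500) = 2.91387
g(2.91387) = -2.69943
s_3 = 2.91387 − (-2.69943)·(2.91387 − 2.70000) / (-2.69943 − (-7.75700)) = 2.91387 − (-0.57732)/(5.05757) = 3.02802

2.914, 3.028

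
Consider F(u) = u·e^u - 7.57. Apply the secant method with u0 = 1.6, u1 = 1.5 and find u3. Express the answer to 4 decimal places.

1.5720

F(1.6) = 0.354852, F(1.5) = -0.847466
u2 = 1.500000 − (-0.847466)·(1.500000 − 1.600000) / (-0.847466 − 0.354852) = 1.500000 − (0.084747)/(-1.202318) = 1.570486
F(1.570486) = -0.017556
u3 = 1.570486 − (-0.017556)·(1.570486 − 1.500000) / (-0.017556 − (-0.847466)) = 1.570486 − (-0.001237)/(0.829910) = 1.571977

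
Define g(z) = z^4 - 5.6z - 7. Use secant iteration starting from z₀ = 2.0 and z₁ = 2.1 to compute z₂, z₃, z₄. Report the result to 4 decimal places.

2.0762, 2.0777, 2.0777

g(2.0) = -2.200000, g(2.1) = 0.688100
z₂ = 2.100000 − 0.688100·(2.100000 − 2.000000) / (0.688100 − (-2.200000)) = 2.100000 − (0.068810)/(2.888100) = 2.076175
g(2.076175) = -0.046158
z₃ = 2.076175 − (-0.046158)·(2.076175 − 2.100000) / (-0.046158 − 0.688100) = 2.076175 − (0.001100)/(-0.734258) = 2.077672
g(2.077672) = -0.000872
z₄ = 2.077672 − (-0.000872)·(2.077672 − 2.076175) / (-0.000872 − (-0.046158)) = 2.077672 − (-0.000001)/(0.045286) = 2.077701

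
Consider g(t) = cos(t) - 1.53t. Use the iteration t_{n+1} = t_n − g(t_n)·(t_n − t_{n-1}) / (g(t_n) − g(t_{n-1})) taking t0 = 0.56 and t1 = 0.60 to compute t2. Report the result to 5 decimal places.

g(0.56) = -0.0095449, g(0.60) = -0.0926644
t2 = 0.6000000 − (-0.0926644)·(0.6000000 − 0.5600000) / (-0.0926644 − (-0.0095449)) = 0.6000000 − (-0.0037066)/(-0.0831195) = 0.5554067

0.55541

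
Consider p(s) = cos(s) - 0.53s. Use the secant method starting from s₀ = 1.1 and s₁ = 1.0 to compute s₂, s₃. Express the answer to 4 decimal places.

p(1.1) = -0.129404, p(1.0) = 0.010302
s₂ = 1.000000 − 0.010302·(1.000000 − 1.100000) / (0.010302 − (-0.129404)) = 1.000000 − (-0.001030)/(0.139706) = 1.007374
p(1.007374) = 0.000174
s₃ = 1.007374 − 0.000174·(1.007374 − 1.000000) / (0.000174 − 0.010302) = 1.007374 − (0.000001)/(-0.010128) = 1.007501

1.0074, 1.0075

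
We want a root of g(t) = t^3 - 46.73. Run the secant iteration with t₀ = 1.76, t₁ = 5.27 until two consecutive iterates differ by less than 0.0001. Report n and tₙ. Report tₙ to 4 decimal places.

n = 8, tₙ = 3.6019

g(1.76) = -41.278224, g(5.27) = 99.633183
t₂ = 5.270000 − 99.633183·(3.510000)/(140.911407) = 2.788210;  |Δ| = 2.481790
g(2.788210) = -25.054127
t₃ = 2.788210 − (-25.054127)·(-2.481790)/(-124.687310) = 3.286890;  |Δ| = 0.498680
g(3.286890) = -11.219592
t₄ = 3.286890 − (-11.219592)·(0.498680)/(13.834535) = 3.691312;  |Δ| = 0.404422
g(3.691312) = 3.567026
t₅ = 3.691312 − 3.567026·(0.404422)/(14.786618) = 3.593752;  |Δ| = 0.097560
g(3.593752) = -0.316497
t₆ = 3.593752 − (-0.316497)·(-0.097560)/(-3.883523) = 3.601703;  |Δ| = 0.007951
g(3.601703) = -0.007757
t₇ = 3.601703 − (-0.007757)·(0.007951)/(0.308741) = 3.601903;  |Δ| = 0.000200
g(3.601903) = 0.000018
t₈ = 3.601903 − 0.000018·(0.000200)/(0.007774) = 3.601902;  |Δ| = 0.000000
|t₈ − t₇| = 0.000000 < 0.0001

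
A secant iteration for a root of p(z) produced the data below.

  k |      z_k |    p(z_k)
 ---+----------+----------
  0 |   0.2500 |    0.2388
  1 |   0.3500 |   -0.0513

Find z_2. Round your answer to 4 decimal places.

0.3323

z_2 = 0.3500 − (-0.0513)·(0.3500 − 0.2500) / (-0.0513 − 0.2388)
   = 0.3500 − (-0.005130)/(-0.290100) = 0.332316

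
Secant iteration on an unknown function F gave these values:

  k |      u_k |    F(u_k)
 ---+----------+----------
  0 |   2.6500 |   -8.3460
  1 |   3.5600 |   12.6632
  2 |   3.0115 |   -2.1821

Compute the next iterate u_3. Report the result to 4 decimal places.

3.0921

u_3 = 3.0115 − (-2.1821)·(3.0115 − 3.5600) / (-2.1821 − 12.6632)
   = 3.0115 − (1.196882)/(-14.845300) = 3.092124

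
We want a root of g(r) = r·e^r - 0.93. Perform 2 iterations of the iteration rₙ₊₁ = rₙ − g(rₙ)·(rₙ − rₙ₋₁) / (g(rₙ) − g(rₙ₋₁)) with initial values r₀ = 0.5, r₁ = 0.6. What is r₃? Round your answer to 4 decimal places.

0.5412

g(0.5) = -0.105639, g(0.6) = 0.163271
r₂ = 0.600000 − 0.163271·(0.600000 − 0.500000) / (0.163271 − (-0.105639)) = 0.600000 − (0.016327)/(0.268911) = 0.539284
g(0.539284) = -0.005247
r₃ = 0.539284 − (-0.005247)·(0.539284 − 0.600000) / (-0.005247 − 0.163271) = 0.539284 − (0.000319)/(-0.168518) = 0.541175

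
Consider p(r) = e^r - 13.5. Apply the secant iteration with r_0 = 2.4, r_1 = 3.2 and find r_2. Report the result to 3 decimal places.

2.547

p(2.4) = -2.47682, p(3.2) = 11.03253
r_2 = 3.20000 − 11.03253·(3.20000 − 2.40000) / (11.03253 − (-2.47682)) = 3.20000 − (8.82602)/(13.50935) = 2.54667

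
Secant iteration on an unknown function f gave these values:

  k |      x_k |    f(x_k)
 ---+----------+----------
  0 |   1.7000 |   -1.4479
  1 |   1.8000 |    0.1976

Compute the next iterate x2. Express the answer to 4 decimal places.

x2 = 1.8000 − 0.1976·(1.8000 − 1.7000) / (0.1976 − (-1.4479))
   = 1.8000 − (0.019760)/(1.645500) = 1.787991

1.7880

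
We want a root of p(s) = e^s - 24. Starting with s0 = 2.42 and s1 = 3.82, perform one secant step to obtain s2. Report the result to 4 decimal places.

2.9397

p(2.42) = -12.754141, p(3.82) = 21.604208
s2 = 3.820000 − 21.604208·(3.820000 − 2.420000) / (21.604208 − (-12.754141)) = 3.820000 − (30.245892)/(34.358349) = 2.939693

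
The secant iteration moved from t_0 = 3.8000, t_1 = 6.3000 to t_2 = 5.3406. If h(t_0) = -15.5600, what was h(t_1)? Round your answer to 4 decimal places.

9.6899

The secant line through (3.8000, -15.5600) and (6.3000, h(t_1)) crosses zero at t_2 = 5.3406.
So (3.8000, -15.5600), (6.3000, h(t_1)), (5.3406, 0) are collinear:
h(t_1) = -15.5600 · (6.3000 − 5.3406) / (3.8000 − 5.3406) = -15.5600 · (0.959400)/(-1.540600) = 9.689903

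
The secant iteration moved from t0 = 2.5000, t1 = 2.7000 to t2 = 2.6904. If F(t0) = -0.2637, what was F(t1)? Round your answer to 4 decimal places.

The secant line through (2.5000, -0.2637) and (2.7000, F(t1)) crosses zero at t2 = 2.6904.
So (2.5000, -0.2637), (2.7000, F(t1)), (2.6904, 0) are collinear:
F(t1) = -0.2637 · (2.7000 − 2.6904) / (2.5000 − 2.6904) = -0.2637 · (0.009600)/(-0.190400) = 0.013296

0.0133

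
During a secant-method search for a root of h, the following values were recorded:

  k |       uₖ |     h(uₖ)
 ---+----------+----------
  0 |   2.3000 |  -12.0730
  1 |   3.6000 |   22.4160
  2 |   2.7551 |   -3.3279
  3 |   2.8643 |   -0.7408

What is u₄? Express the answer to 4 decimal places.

2.8956

u₄ = 2.8643 − (-0.7408)·(2.8643 − 2.7551) / (-0.7408 − (-3.3279))
   = 2.8643 − (-0.080895)/(2.587100) = 2.895569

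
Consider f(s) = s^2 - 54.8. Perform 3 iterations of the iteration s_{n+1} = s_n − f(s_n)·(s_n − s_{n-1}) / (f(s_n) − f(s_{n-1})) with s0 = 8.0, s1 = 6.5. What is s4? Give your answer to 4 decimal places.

7.4027

f(8.0) = 9.200000, f(6.5) = -12.550000
s2 = 6.500000 − (-12.550000)·(6.500000 − 8.000000) / (-12.550000 − 9.200000) = 6.500000 − (18.825000)/(-21.750000) = 7.365517
f(7.365517) = -0.549156
s3 = 7.365517 − (-0.549156)·(7.365517 − 6.500000) / (-0.549156 − (-12.550000)) = 7.365517 − (-0.475304)/(12.000844) = 7.405123
f(7.405123) = 0.035848
s4 = 7.405123 − 0.035848·(7.405123 − 7.365517) / (0.035848 − (-0.549156)) = 7.405123 − (0.001420)/(0.585004) = 7.402696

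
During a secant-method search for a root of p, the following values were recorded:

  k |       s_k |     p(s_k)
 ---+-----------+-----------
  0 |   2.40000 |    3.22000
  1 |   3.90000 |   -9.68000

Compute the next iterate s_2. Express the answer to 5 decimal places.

2.77442

s_2 = 3.90000 − (-9.68000)·(3.90000 − 2.40000) / (-9.68000 − 3.22000)
   = 3.90000 − (-14.5200000)/(-12.9000000) = 2.7744186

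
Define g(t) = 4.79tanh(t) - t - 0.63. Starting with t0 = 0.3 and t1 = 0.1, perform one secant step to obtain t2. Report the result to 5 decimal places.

g(0.3) = 0.4653874, g(0.1) = -0.2525903
t2 = 0.1000000 − (-0.2525903)·(0.1000000 − 0.3000000) / (-0.2525903 − 0.4653874) = 0.1000000 − (0.0505181)/(-0.7179777) = 0.1703616

0.17036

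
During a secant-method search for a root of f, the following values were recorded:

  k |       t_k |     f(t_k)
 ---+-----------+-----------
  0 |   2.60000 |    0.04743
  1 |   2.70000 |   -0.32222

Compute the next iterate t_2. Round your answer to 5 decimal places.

2.61283

t_2 = 2.70000 − (-0.32222)·(2.70000 − 2.60000) / (-0.32222 − 0.04743)
   = 2.70000 − (-0.0322220)/(-0.3696500) = 2.6128311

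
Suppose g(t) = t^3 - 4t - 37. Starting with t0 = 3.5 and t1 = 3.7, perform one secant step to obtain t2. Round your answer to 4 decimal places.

3.7329

g(3.5) = -8.125000, g(3.7) = -1.147000
t2 = 3.700000 − (-1.147000)·(3.700000 − 3.500000) / (-1.147000 − (-8.125000)) = 3.700000 − (-0.229400)/(6.978000) = 3.732875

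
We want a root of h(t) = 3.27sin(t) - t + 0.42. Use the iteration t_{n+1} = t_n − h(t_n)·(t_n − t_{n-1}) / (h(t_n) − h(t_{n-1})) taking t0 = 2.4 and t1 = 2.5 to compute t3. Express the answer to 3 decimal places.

h(2.4) = 0.22876, h(2.5) = -0.12300
t2 = 2.50000 − (-0.12300)·(2.50000 − 2.40000) / (-0.12300 − 0.22876) = 2.50000 − (-0.01230)/(-0.35176) = 2.46503
h(2.46503) = 0.00236
t3 = 2.46503 − 0.00236·(2.46503 − 2.50000) / (0.00236 − (-0.12300)) = 2.46503 − (-0.00008)/(0.12535) = 2.46569

2.466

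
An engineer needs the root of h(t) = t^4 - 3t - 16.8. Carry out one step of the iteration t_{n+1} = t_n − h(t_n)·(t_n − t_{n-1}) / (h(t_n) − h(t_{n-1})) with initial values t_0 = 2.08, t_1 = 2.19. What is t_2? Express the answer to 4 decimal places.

2.2002

h(2.08) = -4.322263, h(2.19) = -0.367425
t_2 = 2.190000 − (-0.367425)·(2.190000 − 2.080000) / (-0.367425 − (-4.322263)) = 2.190000 − (-0.040417)/(3.954838) = 2.200220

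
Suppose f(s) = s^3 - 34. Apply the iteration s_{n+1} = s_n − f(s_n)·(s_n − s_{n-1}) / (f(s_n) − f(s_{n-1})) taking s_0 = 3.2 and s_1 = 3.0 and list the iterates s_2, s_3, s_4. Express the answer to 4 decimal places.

3.2427, 3.2394, 3.2396

f(3.2) = -1.232000, f(3.0) = -7.000000
s_2 = 3.000000 − (-7.000000)·(3.000000 − 3.200000) / (-7.000000 − (-1.232000)) = 3.000000 − (1.400000)/(-5.768000) = 3.242718
f(3.242718) = 0.097907
s_3 = 3.242718 − 0.097907·(3.242718 − 3.000000) / (0.097907 − (-7.000000)) = 3.242718 − (0.023764)/(7.097907) = 3.239370
f(3.239370) = -0.007599
s_4 = 3.239370 − (-0.007599)·(3.239370 − 3.242718) / (-0.007599 − 0.097907) = 3.239370 − (0.000025)/(-0.105506) = 3.239612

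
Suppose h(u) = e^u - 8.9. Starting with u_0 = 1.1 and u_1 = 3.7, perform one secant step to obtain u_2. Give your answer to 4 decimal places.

1.5094

h(1.1) = -5.895834, h(3.7) = 31.547304
u_2 = 3.700000 − 31.547304·(3.700000 − 1.100000) / (31.547304 − (-5.895834)) = 3.700000 − (82.022991)/(37.443138) = 1.509399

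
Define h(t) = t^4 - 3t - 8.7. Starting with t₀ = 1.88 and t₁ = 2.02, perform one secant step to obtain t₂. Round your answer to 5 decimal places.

h(1.88) = -1.8480166, h(2.02) = 1.8896642
t₂ = 2.0200000 − 1.8896642·(2.0200000 − 1.8800000) / (1.8896642 − (-1.8480166)) = 2.0200000 − (0.2645530)/(3.7376808) = 1.9492200

1.94922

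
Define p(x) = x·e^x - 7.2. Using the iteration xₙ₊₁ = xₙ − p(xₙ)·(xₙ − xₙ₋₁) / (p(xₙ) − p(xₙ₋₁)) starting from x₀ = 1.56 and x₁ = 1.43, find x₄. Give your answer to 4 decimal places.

p(1.56) = 0.223761, p(1.43) = -1.224460
x₂ = 1.430000 − (-1.224460)·(1.430000 − 1.560000) / (-1.224460 − 0.223761) = 1.430000 − (0.159180)/(-1.448221) = 1.539914
p(1.539914) = -0.017550
x₃ = 1.539914 − (-0.017550)·(1.539914 − 1.430000) / (-0.017550 − (-1.224460)) = 1.539914 − (-0.001929)/(1.206911) = 1.541512
p(1.541512) = 0.001405
x₄ = 1.541512 − 0.001405·(1.541512 − 1.539914) / (0.001405 − (-0.017550)) = 1.541512 − (0.000002)/(0.018955) = 1.541394

1.5414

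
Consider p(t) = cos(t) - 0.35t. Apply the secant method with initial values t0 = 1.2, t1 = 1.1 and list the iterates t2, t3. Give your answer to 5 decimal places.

1.15434, 1.15474

p(1.2) = -0.0576422, p(1.1) = 0.0685961
t2 = 1.1000000 − 0.0685961·(1.1000000 − 1.2000000) / (0.0685961 − (-0.0576422)) = 1.1000000 − (-0.0068596)/(0.1262384) = 1.1543386
p(1.1543386) = 0.0005050
t3 = 1.1543386 − 0.0005050·(1.1543386 − 1.1000000) / (0.0005050 − 0.0685961) = 1.1543386 − (0.0000274)/(-0.0680911) = 1.1547416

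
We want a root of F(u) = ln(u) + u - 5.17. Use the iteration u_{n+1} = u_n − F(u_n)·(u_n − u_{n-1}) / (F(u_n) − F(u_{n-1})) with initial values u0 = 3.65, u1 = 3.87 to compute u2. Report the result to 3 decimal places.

3.828

F(3.65) = -0.22527, F(3.87) = 0.05325
u2 = 3.87000 − 0.05325·(3.87000 − 3.65000) / (0.05325 − (-0.22527)) = 3.87000 − (0.01172)/(0.27853) = 3.82794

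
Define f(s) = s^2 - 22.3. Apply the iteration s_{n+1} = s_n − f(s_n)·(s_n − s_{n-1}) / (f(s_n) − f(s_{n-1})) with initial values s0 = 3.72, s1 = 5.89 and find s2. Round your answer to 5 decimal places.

4.60050

f(3.72) = -8.4616000, f(5.89) = 12.3921000
s2 = 5.8900000 − 12.3921000·(5.8900000 − 3.7200000) / (12.3921000 − (-8.4616000)) = 5.8900000 − (26.8908570)/(20.8537000) = 4.6004995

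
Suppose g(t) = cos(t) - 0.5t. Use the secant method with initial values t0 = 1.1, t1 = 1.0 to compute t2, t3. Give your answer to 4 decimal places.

1.0295, 1.0299

g(1.1) = -0.096404, g(1.0) = 0.040302
t2 = 1.000000 − 0.040302·(1.000000 − 1.100000) / (0.040302 − (-0.096404)) = 1.000000 − (-0.004030)/(0.136706) = 1.029481
g(1.029481) = 0.000523
t3 = 1.029481 − 0.000523·(1.029481 − 1.000000) / (0.000523 − 0.040302) = 1.029481 − (0.000015)/(-0.039779) = 1.029869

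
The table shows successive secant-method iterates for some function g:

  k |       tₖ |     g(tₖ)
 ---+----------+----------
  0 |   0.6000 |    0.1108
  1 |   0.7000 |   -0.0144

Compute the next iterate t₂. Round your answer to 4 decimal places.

0.6885

t₂ = 0.7000 − (-0.0144)·(0.7000 − 0.6000) / (-0.0144 − 0.1108)
   = 0.7000 − (-0.001440)/(-0.125200) = 0.688498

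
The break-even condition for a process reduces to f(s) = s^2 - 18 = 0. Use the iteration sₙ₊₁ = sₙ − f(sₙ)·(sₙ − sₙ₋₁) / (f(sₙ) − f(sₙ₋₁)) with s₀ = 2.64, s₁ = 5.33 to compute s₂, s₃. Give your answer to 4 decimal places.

f(2.64) = -11.030400, f(5.33) = 10.408900
s₂ = 5.330000 − 10.408900·(5.330000 − 2.640000) / (10.408900 − (-11.030400)) = 5.330000 − (27.999941)/(21.439300) = 4.023990
f(4.023990) = -1.807505
s₃ = 4.023990 − (-1.807505)·(4.023990 − 5.330000) / (-1.807505 − 10.408900) = 4.023990 − (2.360619)/(-12.216405) = 4.217224

4.0240, 4.2172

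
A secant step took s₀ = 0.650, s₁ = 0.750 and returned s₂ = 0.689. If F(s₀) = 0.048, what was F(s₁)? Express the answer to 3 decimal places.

-0.075

The secant line through (0.650, 0.048) and (0.750, F(s₁)) crosses zero at s₂ = 0.689.
So (0.650, 0.048), (0.750, F(s₁)), (0.689, 0) are collinear:
F(s₁) = 0.048 · (0.750 − 0.689) / (0.650 − 0.689) = 0.048 · (0.06100)/(-0.03900) = -0.07508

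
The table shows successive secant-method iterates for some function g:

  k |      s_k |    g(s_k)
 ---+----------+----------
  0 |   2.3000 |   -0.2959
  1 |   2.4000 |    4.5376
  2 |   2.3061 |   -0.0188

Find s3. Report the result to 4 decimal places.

2.3065

s3 = 2.3061 − (-0.0188)·(2.3061 − 2.4000) / (-0.0188 − 4.5376)
   = 2.3061 − (0.001765)/(-4.556400) = 2.306487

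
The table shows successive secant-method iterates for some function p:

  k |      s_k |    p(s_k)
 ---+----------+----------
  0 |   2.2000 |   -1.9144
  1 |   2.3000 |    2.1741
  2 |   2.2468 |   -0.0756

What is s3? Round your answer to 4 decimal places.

2.2486

s3 = 2.2468 − (-0.0756)·(2.2468 − 2.3000) / (-0.0756 − 2.1741)
   = 2.2468 − (0.004022)/(-2.249700) = 2.248588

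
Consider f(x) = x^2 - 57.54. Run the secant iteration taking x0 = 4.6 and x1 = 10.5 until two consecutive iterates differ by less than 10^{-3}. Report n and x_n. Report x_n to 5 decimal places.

f(4.6) = -36.3800000, f(10.5) = 52.7100000
x2 = 10.5000000 − 52.7100000·(5.9000000)/(89.0900000) = 7.0092715;  |Δ| = 3.4907285
f(7.0092715) = -8.4101127
x3 = 7.0092715 − (-8.4101127)·(-3.4907285)/(-61.1201127) = 7.4895949;  |Δ| = 0.4803234
f(7.4895949) = -1.4459680
x4 = 7.4895949 − (-1.4459680)·(0.4803234)/(6.9641447) = 7.5893246;  |Δ| = 0.0997297
f(7.5893246) = 0.0578485
x5 = 7.5893246 − 0.0578485·(0.0997297)/(1.5038165) = 7.5854883;  |Δ| = 0.0038364
f(7.5854883) = -0.0003679
x6 = 7.5854883 − (-0.0003679)·(-0.0038364)/(-0.0582164) = 7.5855125;  |Δ| = 0.0000242
|x6 − x5| = 0.0000242 < 10^{-3}

n = 6, x_n = 7.58551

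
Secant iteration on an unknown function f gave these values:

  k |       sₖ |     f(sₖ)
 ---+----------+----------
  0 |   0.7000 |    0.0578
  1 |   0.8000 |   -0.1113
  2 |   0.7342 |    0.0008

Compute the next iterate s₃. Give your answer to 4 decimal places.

s₃ = 0.7342 − 0.0008·(0.7342 − 0.8000) / (0.0008 − (-0.1113))
   = 0.7342 − (-0.000053)/(0.112100) = 0.734670

0.7347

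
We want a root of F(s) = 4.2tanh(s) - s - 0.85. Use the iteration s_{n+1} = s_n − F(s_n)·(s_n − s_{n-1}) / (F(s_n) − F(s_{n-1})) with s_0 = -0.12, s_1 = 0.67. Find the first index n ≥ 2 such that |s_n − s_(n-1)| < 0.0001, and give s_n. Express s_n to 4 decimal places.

F(-0.12) = -1.231595, F(0.67) = 0.936916
s_2 = 0.670000 − 0.936916·(0.790000)/(2.168510) = 0.328677;  |Δ| = 0.341323
F(0.328677) = 0.154114
s_3 = 0.328677 − 0.154114·(-0.341323)/(-0.782801) = 0.261478;  |Δ| = 0.067198
F(0.261478) = -0.037631
s_4 = 0.261478 − (-0.037631)·(-0.067198)/(-0.191746) = 0.274667;  |Δ| = 0.013188
F(0.274667) = 0.000773
s_5 = 0.274667 − 0.000773·(0.013188)/(0.038404) = 0.274401;  |Δ| = 0.000265
F(0.274401) = 0.000004
s_6 = 0.274401 − 0.000004·(-0.000265)/(-0.000769) = 0.274400;  |Δ| = 0.000001
|s_6 − s_5| = 0.000001 < 0.0001

n = 6, s_n = 0.2744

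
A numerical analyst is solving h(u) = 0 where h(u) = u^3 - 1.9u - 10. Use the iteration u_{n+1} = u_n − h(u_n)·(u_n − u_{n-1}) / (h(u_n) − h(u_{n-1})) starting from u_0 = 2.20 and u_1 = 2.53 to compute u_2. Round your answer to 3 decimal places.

h(2.20) = -3.53200, h(2.53) = 1.38728
u_2 = 2.53000 − 1.38728·(2.53000 − 2.20000) / (1.38728 − (-3.53200)) = 2.53000 − (0.45780)/(4.91928) = 2.43694

2.437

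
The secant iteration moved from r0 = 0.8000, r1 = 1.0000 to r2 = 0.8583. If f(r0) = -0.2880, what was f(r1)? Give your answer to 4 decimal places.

0.7000

The secant line through (0.8000, -0.2880) and (1.0000, f(r1)) crosses zero at r2 = 0.8583.
So (0.8000, -0.2880), (1.0000, f(r1)), (0.8583, 0) are collinear:
f(r1) = -0.2880 · (1.0000 − 0.8583) / (0.8000 − 0.8583) = -0.2880 · (0.141700)/(-0.058300) = 0.699993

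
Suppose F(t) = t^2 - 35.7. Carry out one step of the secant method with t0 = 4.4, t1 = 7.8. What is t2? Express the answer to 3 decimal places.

F(4.4) = -16.34000, F(7.8) = 25.14000
t2 = 7.80000 − 25.14000·(7.80000 − 4.40000) / (25.14000 − (-16.34000)) = 7.80000 − (85.47600)/(41.48000) = 5.73934

5.739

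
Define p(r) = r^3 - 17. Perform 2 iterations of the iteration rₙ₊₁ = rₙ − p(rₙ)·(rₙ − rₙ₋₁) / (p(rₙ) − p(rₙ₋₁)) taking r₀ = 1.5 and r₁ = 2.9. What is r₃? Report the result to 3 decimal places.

2.551

p(1.5) = -13.62500, p(2.9) = 7.38900
r₂ = 2.90000 − 7.38900·(2.90000 − 1.50000) / (7.38900 − (-13.62500)) = 2.90000 − (10.34460)/(21.01400) = 2.40773
p(2.40773) = -3.04203
r₃ = 2.40773 − (-3.04203)·(2.40773 − 2.90000) / (-3.04203 − 7.38900) = 2.40773 − (1.49750)/(-10.43103) = 2.55129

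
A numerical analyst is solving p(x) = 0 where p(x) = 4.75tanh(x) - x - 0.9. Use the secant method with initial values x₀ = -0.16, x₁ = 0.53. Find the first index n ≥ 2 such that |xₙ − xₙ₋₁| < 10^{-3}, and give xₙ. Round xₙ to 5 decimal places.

p(-0.16) = -1.4935804, p(0.53) = 0.8755602
x₂ = 0.5300000 − 0.8755602·(0.6900000)/(2.3691406) = 0.2749976;  |Δ| = 0.2550024
p(0.2749976) = 0.0992799
x₃ = 0.2749976 − 0.0992799·(-0.2550024)/(-0.7762802) = 0.2423849;  |Δ| = 0.0326127
p(0.2423849) = -0.0130862
x₄ = 0.2423849 − (-0.0130862)·(-0.0326127)/(-0.1123662) = 0.2461830;  |Δ| = 0.0037981
p(0.2461830) = 0.0001215
x₅ = 0.2461830 − 0.0001215·(0.0037981)/(0.0132077) = 0.2461480;  |Δ| = 0.0000349
|x₅ − x₄| = 0.0000349 < 10^{-3}

n = 5, xₙ = 0.24615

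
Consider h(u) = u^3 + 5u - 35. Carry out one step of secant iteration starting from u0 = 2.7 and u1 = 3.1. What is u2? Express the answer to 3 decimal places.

2.760

h(2.7) = -1.81700, h(3.1) = 10.29100
u2 = 3.10000 − 10.29100·(3.10000 − 2.70000) / (10.29100 − (-1.81700)) = 3.10000 − (4.11640)/(12.10800) = 2.76003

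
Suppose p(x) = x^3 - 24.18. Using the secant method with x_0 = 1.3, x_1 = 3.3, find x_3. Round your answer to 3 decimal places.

2.852

p(1.3) = -21.98300, p(3.3) = 11.75700
x_2 = 3.30000 − 11.75700·(3.30000 − 1.30000) / (11.75700 − (-21.98300)) = 3.30000 − (23.51400)/(33.74000) = 2.60308
p(2.60308) = -6.54141
x_3 = 2.60308 − (-6.54141)·(2.60308 − 3.30000) / (-6.54141 − 11.75700) = 2.60308 − (4.55883)/(-18.29841) = 2.85222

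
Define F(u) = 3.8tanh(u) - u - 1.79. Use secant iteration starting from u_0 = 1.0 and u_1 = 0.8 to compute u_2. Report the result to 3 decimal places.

F(1.0) = 0.10406, F(0.8) = -0.06666
u_2 = 0.80000 − (-0.06666)·(0.80000 − 1.00000) / (-0.06666 − 0.10406) = 0.80000 − (0.01333)/(-0.17072) = 0.87809

0.878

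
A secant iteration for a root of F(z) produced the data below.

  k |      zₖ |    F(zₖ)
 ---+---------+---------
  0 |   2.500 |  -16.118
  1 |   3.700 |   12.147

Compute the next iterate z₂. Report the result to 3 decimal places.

3.184

z₂ = 3.700 − 12.147·(3.700 − 2.500) / (12.147 − (-16.118))
   = 3.700 − (14.57640)/(28.26500) = 3.18430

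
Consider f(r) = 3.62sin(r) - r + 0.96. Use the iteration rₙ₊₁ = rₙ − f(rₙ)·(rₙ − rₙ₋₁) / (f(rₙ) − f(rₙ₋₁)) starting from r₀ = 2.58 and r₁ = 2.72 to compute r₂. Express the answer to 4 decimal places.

f(2.58) = 0.307776, f(2.72) = -0.278645
r₂ = 2.720000 − (-0.278645)·(2.720000 − 2.580000) / (-0.278645 − 0.307776) = 2.720000 − (-0.039010)/(-0.586421) = 2.653477

2.6535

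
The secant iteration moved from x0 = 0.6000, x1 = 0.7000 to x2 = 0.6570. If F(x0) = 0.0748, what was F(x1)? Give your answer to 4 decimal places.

The secant line through (0.6000, 0.0748) and (0.7000, F(x1)) crosses zero at x2 = 0.6570.
So (0.6000, 0.0748), (0.7000, F(x1)), (0.6570, 0) are collinear:
F(x1) = 0.0748 · (0.7000 − 0.6570) / (0.6000 − 0.6570) = 0.0748 · (0.043000)/(-0.057000) = -0.056428

-0.0564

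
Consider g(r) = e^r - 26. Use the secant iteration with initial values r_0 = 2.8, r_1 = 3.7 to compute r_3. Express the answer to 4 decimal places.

3.2374

g(2.8) = -9.555353, g(3.7) = 14.447304
r_2 = 3.700000 − 14.447304·(3.700000 − 2.800000) / (14.447304 − (-9.555353)) = 3.700000 − (13.002574)/(24.002658) = 3.158286
g(3.158286) = -2.469768
r_3 = 3.158286 − (-2.469768)·(3.158286 − 3.700000) / (-2.469768 − 14.447304) = 3.158286 − (1.337908)/(-16.917072) = 3.237372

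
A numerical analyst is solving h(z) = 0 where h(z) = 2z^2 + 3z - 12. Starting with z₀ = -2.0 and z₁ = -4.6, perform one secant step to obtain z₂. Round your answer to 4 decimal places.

h(-2.0) = -10.000000, h(-4.6) = 16.520000
z₂ = -4.600000 − 16.520000·(-4.600000 − (-2.000000)) / (16.520000 − (-10.000000)) = -4.600000 − (-42.952000)/(26.520000) = -2.980392

-2.9804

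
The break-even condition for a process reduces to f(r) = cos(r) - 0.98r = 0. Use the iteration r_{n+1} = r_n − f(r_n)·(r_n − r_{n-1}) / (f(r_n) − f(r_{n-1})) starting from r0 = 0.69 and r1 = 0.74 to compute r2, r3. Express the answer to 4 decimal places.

f(0.69) = 0.095046, f(0.74) = 0.013269
r2 = 0.740000 − 0.013269·(0.740000 − 0.690000) / (0.013269 − 0.095046) = 0.740000 − (0.000663)/(-0.081777) = 0.748113
f(0.748113) = -0.000176
r3 = 0.748113 − (-0.000176)·(0.748113 − 0.740000) / (-0.000176 − 0.013269) = 0.748113 − (-0.000001)/(-0.013445) = 0.748006

0.7481, 0.7480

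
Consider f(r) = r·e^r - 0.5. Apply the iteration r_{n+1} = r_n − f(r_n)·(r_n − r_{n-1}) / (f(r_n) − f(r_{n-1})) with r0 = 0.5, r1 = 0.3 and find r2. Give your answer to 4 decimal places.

0.3453

f(0.5) = 0.324361, f(0.3) = -0.095042
r2 = 0.300000 − (-0.095042)·(0.300000 − 0.500000) / (-0.095042 − 0.324361) = 0.300000 − (0.019008)/(-0.419403) = 0.345323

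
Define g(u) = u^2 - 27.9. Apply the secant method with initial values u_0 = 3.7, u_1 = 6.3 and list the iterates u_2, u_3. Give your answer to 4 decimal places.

5.1210, 5.2677

g(3.7) = -14.210000, g(6.3) = 11.790000
u_2 = 6.300000 − 11.790000·(6.300000 − 3.700000) / (11.790000 − (-14.210000)) = 6.300000 − (30.654000)/(26.000000) = 5.121000
g(5.121000) = -1.675359
u_3 = 5.121000 − (-1.675359)·(5.121000 − 6.300000) / (-1.675359 − 11.790000) = 5.121000 − (1.975248)/(-13.465359) = 5.267691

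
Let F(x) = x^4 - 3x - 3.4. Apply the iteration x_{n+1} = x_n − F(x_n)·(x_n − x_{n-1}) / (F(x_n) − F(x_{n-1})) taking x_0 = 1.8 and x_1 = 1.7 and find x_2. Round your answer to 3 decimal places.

1.708

F(1.8) = 1.69760, F(1.7) = -0.14790
x_2 = 1.70000 − (-0.14790)·(1.70000 − 1.80000) / (-0.14790 − 1.69760) = 1.70000 − (0.01479)/(-1.84550) = 1.70801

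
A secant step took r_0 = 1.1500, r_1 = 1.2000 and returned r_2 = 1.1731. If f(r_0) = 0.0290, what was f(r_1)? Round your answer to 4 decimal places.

-0.0338

The secant line through (1.1500, 0.0290) and (1.2000, f(r_1)) crosses zero at r_2 = 1.1731.
So (1.1500, 0.0290), (1.2000, f(r_1)), (1.1731, 0) are collinear:
f(r_1) = 0.0290 · (1.2000 − 1.1731) / (1.1500 − 1.1731) = 0.0290 · (0.026900)/(-0.023100) = -0.033771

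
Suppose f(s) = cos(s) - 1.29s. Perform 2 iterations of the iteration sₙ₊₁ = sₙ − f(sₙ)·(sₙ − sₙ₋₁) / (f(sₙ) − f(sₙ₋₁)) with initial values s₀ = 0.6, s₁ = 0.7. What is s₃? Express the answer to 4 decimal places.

0.6275

f(0.6) = 0.051336, f(0.7) = -0.138158
s₂ = 0.700000 − (-0.138158)·(0.700000 − 0.600000) / (-0.138158 − 0.051336) = 0.700000 − (-0.013816)/(-0.189493) = 0.627091
f(0.627091) = 0.000791
s₃ = 0.627091 − 0.000791·(0.627091 − 0.700000) / (0.000791 − (-0.138158)) = 0.627091 − (-0.000058)/(0.138948) = 0.627506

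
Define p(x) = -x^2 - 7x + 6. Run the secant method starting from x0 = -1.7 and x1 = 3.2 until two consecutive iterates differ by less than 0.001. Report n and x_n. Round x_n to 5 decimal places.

n = 6, x_n = 0.77200

p(-1.7) = 15.0100000, p(3.2) = -26.6400000
x2 = 3.2000000 − (-26.6400000)·(4.9000000)/(-41.6500000) = 0.0658824;  |Δ| = 3.1341176
p(0.0658824) = 5.5344830
x3 = 0.0658824 − 5.5344830·(-3.1341176)/(32.1744830) = 0.6049966;  |Δ| = 0.5391142
p(0.6049966) = 1.3990032
x4 = 0.6049966 − 1.3990032·(0.5391142)/(-4.1354798) = 0.7873750;  |Δ| = 0.1823785
p(0.7873750) = -0.1315847
x5 = 0.7873750 − (-0.1315847)·(0.1823785)/(-1.5305880) = 0.7716960;  |Δ| = 0.0156791
p(0.7716960) = 0.0026137
x6 = 0.7716960 − 0.0026137·(-0.0156791)/(0.1341984) = 0.7720013;  |Δ| = 0.0003054
|x6 − x5| = 0.0003054 < 0.001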